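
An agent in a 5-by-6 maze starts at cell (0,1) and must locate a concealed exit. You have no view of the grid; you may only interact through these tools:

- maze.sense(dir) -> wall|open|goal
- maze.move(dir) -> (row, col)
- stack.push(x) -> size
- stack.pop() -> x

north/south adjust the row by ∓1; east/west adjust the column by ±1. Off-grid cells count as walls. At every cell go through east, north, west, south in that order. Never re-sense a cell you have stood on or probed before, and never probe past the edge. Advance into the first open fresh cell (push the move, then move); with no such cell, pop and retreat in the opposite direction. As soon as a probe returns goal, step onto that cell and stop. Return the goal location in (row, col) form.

I use maze.sense passing dir: east, yielding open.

Invoking stack.push passing x: east, and see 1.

Invoking maze.move passing dir: east, and observe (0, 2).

Calling maze.sense passing dir: east, and get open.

I call stack.push passing x: east, giving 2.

I try maze.move passing dir: east, which returns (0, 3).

Next I call maze.sense passing dir: east, — result: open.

I call stack.push passing x: east, which returns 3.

Using maze.move passing dir: east, and see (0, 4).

Then maze.sense passing dir: east, — result: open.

I call stack.push passing x: east, → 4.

Using maze.move passing dir: east, : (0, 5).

I try maze.sense passing dir: south, : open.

I run stack.push passing x: south, giving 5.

I use maze.move passing dir: south, → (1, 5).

I try maze.sense passing dir: west, yielding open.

I call stack.push passing x: west, and get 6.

Next I call maze.move passing dir: west, giving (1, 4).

I try maze.sense passing dir: west, → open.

Using stack.push passing x: west, and get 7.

Invoking maze.move passing dir: west, and observe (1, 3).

Now I run maze.sense passing dir: west, and get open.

Now I run stack.push passing x: west, : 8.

Calling maze.move passing dir: west, which returns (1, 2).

I call maze.sense passing dir: west, yielding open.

I use stack.push passing x: west, and get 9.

Next I call maze.move passing dir: west, giving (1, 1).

Then maze.sense passing dir: west, → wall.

I call maze.sense passing dir: south, : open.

Now I run stack.push passing x: south, → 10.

Next I call maze.move passing dir: south, : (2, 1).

Then maze.sense passing dir: east, — result: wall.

I use maze.sense passing dir: west, — result: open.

I try stack.push passing x: west, yielding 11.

Invoking maze.move passing dir: west, and see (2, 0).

Now I run maze.sense passing dir: south, — result: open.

I invoke stack.push passing x: south, giving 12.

Then maze.move passing dir: south, which returns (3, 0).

I call maze.sense passing dir: east, yielding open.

Using stack.push passing x: east, and observe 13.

Next I call maze.move passing dir: east, yielding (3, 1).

Using maze.sense passing dir: east, and see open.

I use stack.push passing x: east, and see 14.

Using maze.move passing dir: east, — result: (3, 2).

I try maze.sense passing dir: east, which returns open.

Using stack.push passing x: east, yielding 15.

I run maze.move passing dir: east, yielding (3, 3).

I use maze.sense passing dir: east, yielding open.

I invoke stack.push passing x: east, yielding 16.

Calling maze.move passing dir: east, which returns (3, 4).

Then maze.sense passing dir: east, which returns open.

Using stack.push passing x: east, giving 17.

Using maze.move passing dir: east, giving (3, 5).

Using maze.sense passing dir: north, and see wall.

I try maze.sense passing dir: south, → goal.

I run maze.move passing dir: south, and see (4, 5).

Answer: (4, 5)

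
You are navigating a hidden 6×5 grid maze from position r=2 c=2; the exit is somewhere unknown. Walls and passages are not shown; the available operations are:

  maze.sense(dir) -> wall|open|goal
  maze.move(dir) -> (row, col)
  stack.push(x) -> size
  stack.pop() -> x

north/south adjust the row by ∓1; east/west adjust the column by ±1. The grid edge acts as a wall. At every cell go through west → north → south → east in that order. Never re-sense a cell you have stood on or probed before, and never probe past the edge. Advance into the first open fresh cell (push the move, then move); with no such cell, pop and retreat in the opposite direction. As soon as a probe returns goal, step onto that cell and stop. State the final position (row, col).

% maze.sense dir='west'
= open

% stack.push x='west'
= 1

% maze.move dir='west'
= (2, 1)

% maze.sense dir='west'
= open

% stack.push x='west'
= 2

% maze.move dir='west'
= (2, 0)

% maze.sense dir='north'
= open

% stack.push x='north'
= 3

% maze.move dir='north'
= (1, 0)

% maze.sense dir='north'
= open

% stack.push x='north'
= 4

% maze.move dir='north'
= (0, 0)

% maze.sense dir='east'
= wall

% stack.pop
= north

% maze.move dir='south'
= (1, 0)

% maze.sense dir='east'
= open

% stack.push x='east'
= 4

% maze.move dir='east'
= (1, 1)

% maze.sense dir='east'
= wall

% stack.pop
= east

% maze.move dir='west'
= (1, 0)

% stack.pop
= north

% maze.move dir='south'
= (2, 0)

% maze.sense dir='south'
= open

% stack.push x='south'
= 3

% maze.move dir='south'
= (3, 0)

% maze.sense dir='south'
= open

% stack.push x='south'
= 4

% maze.move dir='south'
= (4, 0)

% maze.sense dir='south'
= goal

% maze.move dir='south'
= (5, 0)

Answer: (5, 0)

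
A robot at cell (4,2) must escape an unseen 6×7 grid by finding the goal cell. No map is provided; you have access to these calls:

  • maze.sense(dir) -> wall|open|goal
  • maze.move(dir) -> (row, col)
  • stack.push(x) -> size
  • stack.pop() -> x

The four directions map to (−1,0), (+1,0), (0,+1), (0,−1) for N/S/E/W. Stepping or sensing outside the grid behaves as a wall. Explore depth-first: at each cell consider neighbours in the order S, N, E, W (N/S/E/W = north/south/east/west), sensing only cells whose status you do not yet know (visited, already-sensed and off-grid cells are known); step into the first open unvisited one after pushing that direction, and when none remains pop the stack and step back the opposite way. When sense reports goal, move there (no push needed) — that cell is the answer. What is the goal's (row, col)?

I call maze.sense(south), : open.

Now I run stack.push(south), : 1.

I call maze.move(south), : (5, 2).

Then maze.sense(east), and see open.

Then stack.push(east), and see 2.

I use maze.move(east), and see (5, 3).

I invoke maze.sense(north), → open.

Calling stack.push(north), yielding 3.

Now I run maze.move(north), yielding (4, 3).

I try maze.sense(north), yielding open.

Then stack.push(north), — result: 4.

Next I call maze.move(north), and observe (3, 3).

I run maze.sense(north), which returns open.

Then stack.push(north), and see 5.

Using maze.move(north), yielding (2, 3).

I try maze.sense(north), : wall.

I use maze.sense(east), — result: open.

Using stack.push(east), — result: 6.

Invoking maze.move(east), which returns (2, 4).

Calling maze.sense(south), and get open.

Calling stack.push(south), : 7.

Invoking maze.move(south), — result: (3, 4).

I run maze.sense(south), → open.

I run stack.push(south), and get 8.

Next I call maze.move(south), and observe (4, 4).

I invoke maze.sense(south), and get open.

Invoking stack.push(south), : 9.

I use maze.move(south), → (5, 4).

I run maze.sense(east), giving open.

Then stack.push(east), which returns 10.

Next I call maze.move(east), giving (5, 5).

I call maze.sense(north), which returns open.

I run stack.push(north), which returns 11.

I run maze.move(north), — result: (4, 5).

Now I run maze.sense(north), which returns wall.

I use maze.sense(east), and observe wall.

I invoke stack.pop, giving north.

Calling maze.move(south), yielding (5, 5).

Calling maze.sense(east), : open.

Then stack.push(east), yielding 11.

Next I call maze.move(east), and get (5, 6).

I run stack.pop(), — result: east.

I invoke maze.move(west), and get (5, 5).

I use stack.pop, giving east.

I use maze.move(west), yielding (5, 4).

Then stack.pop(), — result: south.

Calling maze.move(north), — result: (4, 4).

I use stack.pop(), and see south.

I use maze.move(north), which returns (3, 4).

I call stack.pop(), yielding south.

Using maze.move(north), which returns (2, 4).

I try maze.sense(north), and see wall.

Now I run maze.sense(east), giving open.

Using stack.push(east), : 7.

I invoke maze.move(east), and see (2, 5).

I try maze.sense(north), giving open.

Then stack.push(north), : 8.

Now I run maze.move(north), and see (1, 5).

Now I run maze.sense(north), : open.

Then stack.push(north), yielding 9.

Now I run maze.move(north), and get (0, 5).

Next I call maze.sense(east), → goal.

Invoking maze.move(east), giving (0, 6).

Answer: (0, 6)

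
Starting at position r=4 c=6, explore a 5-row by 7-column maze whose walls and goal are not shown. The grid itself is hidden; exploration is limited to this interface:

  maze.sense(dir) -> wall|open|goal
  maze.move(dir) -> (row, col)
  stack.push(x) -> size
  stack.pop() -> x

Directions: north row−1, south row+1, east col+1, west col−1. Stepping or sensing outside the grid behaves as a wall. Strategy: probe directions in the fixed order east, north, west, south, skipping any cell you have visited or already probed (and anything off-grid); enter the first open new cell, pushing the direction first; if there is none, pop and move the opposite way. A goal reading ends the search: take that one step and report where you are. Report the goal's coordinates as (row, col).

% maze.sense dir='north'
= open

% stack.push x='north'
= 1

% maze.move dir='north'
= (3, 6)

% maze.sense dir='north'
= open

% stack.push x='north'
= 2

% maze.move dir='north'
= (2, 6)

% maze.sense dir='north'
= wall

% maze.sense dir='west'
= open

% stack.push x='west'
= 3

% maze.move dir='west'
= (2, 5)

% maze.sense dir='north'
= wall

% maze.sense dir='west'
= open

% stack.push x='west'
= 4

% maze.move dir='west'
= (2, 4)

% maze.sense dir='north'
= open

% stack.push x='north'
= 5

% maze.move dir='north'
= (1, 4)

% maze.sense dir='north'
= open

% stack.push x='north'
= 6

% maze.move dir='north'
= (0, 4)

% maze.sense dir='east'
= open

% stack.push x='east'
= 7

% maze.move dir='east'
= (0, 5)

% maze.sense dir='east'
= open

% stack.push x='east'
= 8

% maze.move dir='east'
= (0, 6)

% stack.pop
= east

% maze.move dir='west'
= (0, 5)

% stack.pop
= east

% maze.move dir='west'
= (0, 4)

% maze.sense dir='west'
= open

% stack.push x='west'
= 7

% maze.move dir='west'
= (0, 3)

% maze.sense dir='west'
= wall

% maze.sense dir='south'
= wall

% stack.pop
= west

% maze.move dir='east'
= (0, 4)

% stack.pop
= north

% maze.move dir='south'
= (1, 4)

% stack.pop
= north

% maze.move dir='south'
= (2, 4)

% maze.sense dir='west'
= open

% stack.push x='west'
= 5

% maze.move dir='west'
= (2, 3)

% maze.sense dir='west'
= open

% stack.push x='west'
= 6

% maze.move dir='west'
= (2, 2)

% maze.sense dir='north'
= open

% stack.push x='north'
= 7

% maze.move dir='north'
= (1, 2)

% maze.sense dir='west'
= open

% stack.push x='west'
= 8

% maze.move dir='west'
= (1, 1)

% maze.sense dir='north'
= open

% stack.push x='north'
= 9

% maze.move dir='north'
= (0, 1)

% maze.sense dir='west'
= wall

% stack.pop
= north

% maze.move dir='south'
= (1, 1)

% maze.sense dir='west'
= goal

% maze.move dir='west'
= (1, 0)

Answer: (1, 0)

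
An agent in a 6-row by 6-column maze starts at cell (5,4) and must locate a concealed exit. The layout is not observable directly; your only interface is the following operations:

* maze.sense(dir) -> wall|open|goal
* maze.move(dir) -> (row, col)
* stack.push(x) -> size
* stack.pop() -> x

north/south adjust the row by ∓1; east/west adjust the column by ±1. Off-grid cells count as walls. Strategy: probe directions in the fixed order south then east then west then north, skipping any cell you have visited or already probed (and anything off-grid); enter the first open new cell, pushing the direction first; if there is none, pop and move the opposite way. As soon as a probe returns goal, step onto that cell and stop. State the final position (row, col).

I try sense on dir→east, and see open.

I run push on x→east, which returns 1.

I use move on dir→east, and get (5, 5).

I run sense on dir→north, : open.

Now I run push on x→north, and see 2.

Now I run move on dir→north, and see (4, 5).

Invoking sense on dir→west, and get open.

Now I run push on x→west, and see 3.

Now I run move on dir→west, — result: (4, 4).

Calling sense on dir→west, and observe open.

Calling push on x→west, : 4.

Invoking move on dir→west, and see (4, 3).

Calling sense on dir→south, giving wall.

Now I run sense on dir→west, which returns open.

I use push on x→west, which returns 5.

Next I call move on dir→west, and get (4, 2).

Invoking sense on dir→south, : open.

I use push on x→south, — result: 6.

I try move on dir→south, — result: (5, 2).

I call sense on dir→west, — result: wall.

Using pop, yielding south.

Now I run move on dir→north, and see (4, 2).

Using sense on dir→west, — result: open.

I try push on x→west, and observe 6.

Invoking move on dir→west, — result: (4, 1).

I try sense on dir→west, yielding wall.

Now I run sense on dir→north, giving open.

Now I run push on x→north, and get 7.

Invoking move on dir→north, giving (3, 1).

Then sense on dir→east, which returns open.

Next I call push on x→east, and get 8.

Using move on dir→east, and see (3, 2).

I use sense on dir→east, giving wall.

Then sense on dir→north, yielding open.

I invoke push on x→north, : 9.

Invoking move on dir→north, — result: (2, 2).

I invoke sense on dir→east, yielding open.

I run push on x→east, and observe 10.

I run move on dir→east, and get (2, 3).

Using sense on dir→east, and observe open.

Now I run push on x→east, : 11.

Invoking move on dir→east, and see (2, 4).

Now I run sense on dir→south, and observe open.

I invoke push on x→south, and see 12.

Calling move on dir→south, giving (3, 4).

Using sense on dir→east, and see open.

I invoke push on x→east, — result: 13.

I try move on dir→east, which returns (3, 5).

Then sense on dir→north, and see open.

I try push on x→north, and see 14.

I use move on dir→north, which returns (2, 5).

Calling sense on dir→north, : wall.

I call pop(), and observe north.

Then move on dir→south, and see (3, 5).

Calling pop(), yielding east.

I use move on dir→west, — result: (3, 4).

Then pop, — result: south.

Calling move on dir→north, giving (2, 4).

Invoking sense on dir→north, and get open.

Calling push on x→north, which returns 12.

Invoking move on dir→north, which returns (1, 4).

Now I run sense on dir→west, and see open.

Then push on x→west, — result: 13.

Invoking move on dir→west, which returns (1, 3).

I try sense on dir→west, : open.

I use push on x→west, and observe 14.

Next I call move on dir→west, giving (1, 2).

Invoking sense on dir→west, and see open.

Invoking push on x→west, giving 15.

Then move on dir→west, : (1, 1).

I try sense on dir→south, and observe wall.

Now I run sense on dir→west, : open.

Calling push on x→west, which returns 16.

Invoking move on dir→west, giving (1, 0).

Now I run sense on dir→south, yielding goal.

I use move on dir→south, yielding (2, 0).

Answer: (2, 0)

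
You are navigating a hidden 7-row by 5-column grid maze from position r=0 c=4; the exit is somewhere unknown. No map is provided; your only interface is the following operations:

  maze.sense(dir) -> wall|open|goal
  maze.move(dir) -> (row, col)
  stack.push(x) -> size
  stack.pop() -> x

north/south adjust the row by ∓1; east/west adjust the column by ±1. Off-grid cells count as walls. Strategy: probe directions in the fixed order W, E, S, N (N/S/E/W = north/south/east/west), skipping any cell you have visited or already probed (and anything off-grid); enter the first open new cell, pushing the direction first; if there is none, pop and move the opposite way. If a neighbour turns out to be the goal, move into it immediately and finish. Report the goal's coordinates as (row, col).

% maze.sense(dir='west') == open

% stack.push(x='west') == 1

% maze.move(dir='west') == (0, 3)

% maze.sense(dir='west') == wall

% maze.sense(dir='south') == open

% stack.push(x='south') == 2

% maze.move(dir='south') == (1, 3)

% maze.sense(dir='west') == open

% stack.push(x='west') == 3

% maze.move(dir='west') == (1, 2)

% maze.sense(dir='west') == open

% stack.push(x='west') == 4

% maze.move(dir='west') == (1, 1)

% maze.sense(dir='west') == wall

% maze.sense(dir='south') == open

% stack.push(x='south') == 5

% maze.move(dir='south') == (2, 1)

% maze.sense(dir='west') == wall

% maze.sense(dir='east') == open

% stack.push(x='east') == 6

% maze.move(dir='east') == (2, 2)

% maze.sense(dir='east') == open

% stack.push(x='east') == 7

% maze.move(dir='east') == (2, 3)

% maze.sense(dir='east') == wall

% maze.sense(dir='south') == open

% stack.push(x='south') == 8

% maze.move(dir='south') == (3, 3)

% maze.sense(dir='west') == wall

% maze.sense(dir='east') == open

% stack.push(x='east') == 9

% maze.move(dir='east') == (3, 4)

% maze.sense(dir='south') == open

% stack.push(x='south') == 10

% maze.move(dir='south') == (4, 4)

% maze.sense(dir='west') == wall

% maze.sense(dir='south') == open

% stack.push(x='south') == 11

% maze.move(dir='south') == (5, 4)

% maze.sense(dir='west') == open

% stack.push(x='west') == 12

% maze.move(dir='west') == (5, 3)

% maze.sense(dir='west') == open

% stack.push(x='west') == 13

% maze.move(dir='west') == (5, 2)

% maze.sense(dir='west') == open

% stack.push(x='west') == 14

% maze.move(dir='west') == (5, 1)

% maze.sense(dir='west') == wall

% maze.sense(dir='south') == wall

% maze.sense(dir='north') == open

% stack.push(x='north') == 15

% maze.move(dir='north') == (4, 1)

% maze.sense(dir='west') == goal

% maze.move(dir='west') == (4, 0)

Answer: (4, 0)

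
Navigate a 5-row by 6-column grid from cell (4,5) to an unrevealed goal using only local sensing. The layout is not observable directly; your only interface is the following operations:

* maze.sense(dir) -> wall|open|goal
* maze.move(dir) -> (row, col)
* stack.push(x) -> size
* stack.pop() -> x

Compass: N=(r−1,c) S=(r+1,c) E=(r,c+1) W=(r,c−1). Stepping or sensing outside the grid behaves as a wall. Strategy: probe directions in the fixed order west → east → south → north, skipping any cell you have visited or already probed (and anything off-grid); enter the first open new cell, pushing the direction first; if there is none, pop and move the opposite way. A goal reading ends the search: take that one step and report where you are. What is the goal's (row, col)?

! 1. maze.sense(dir='west') : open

! 2. stack.push(x='west') : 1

! 3. maze.move(dir='west') : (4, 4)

! 4. maze.sense(dir='west') : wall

! 5. maze.sense(dir='north') : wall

! 6. stack.pop() : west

! 7. maze.move(dir='east') : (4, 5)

! 8. maze.sense(dir='north') : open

! 9. stack.push(x='north') : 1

! 10. maze.move(dir='north') : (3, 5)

! 11. maze.sense(dir='north') : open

! 12. stack.push(x='north') : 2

! 13. maze.move(dir='north') : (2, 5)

! 14. maze.sense(dir='west') : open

! 15. stack.push(x='west') : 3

! 16. maze.move(dir='west') : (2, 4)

! 17. maze.sense(dir='west') : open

! 18. stack.push(x='west') : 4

! 19. maze.move(dir='west') : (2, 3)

! 20. maze.sense(dir='west') : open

! 21. stack.push(x='west') : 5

! 22. maze.move(dir='west') : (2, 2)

! 23. maze.sense(dir='west') : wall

! 24. maze.sense(dir='south') : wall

! 25. maze.sense(dir='north') : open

! 26. stack.push(x='north') : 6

! 27. maze.move(dir='north') : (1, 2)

! 28. maze.sense(dir='west') : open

! 29. stack.push(x='west') : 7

! 30. maze.move(dir='west') : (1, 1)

! 31. maze.sense(dir='west') : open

! 32. stack.push(x='west') : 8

! 33. maze.move(dir='west') : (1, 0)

! 34. maze.sense(dir='south') : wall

! 35. maze.sense(dir='north') : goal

! 36. maze.move(dir='north') : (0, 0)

Answer: (0, 0)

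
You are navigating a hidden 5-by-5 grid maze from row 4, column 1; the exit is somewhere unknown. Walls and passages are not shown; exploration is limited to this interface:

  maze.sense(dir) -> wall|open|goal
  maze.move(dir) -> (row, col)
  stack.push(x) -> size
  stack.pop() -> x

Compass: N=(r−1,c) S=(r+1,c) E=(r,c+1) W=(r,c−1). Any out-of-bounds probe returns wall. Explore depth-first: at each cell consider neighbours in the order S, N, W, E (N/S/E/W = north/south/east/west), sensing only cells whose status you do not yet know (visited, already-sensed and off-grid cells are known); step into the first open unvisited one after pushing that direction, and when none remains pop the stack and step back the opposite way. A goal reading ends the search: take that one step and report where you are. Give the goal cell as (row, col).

[in] sense dir→north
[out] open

[in] push x→north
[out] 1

[in] move dir→north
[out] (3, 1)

[in] sense dir→north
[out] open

[in] push x→north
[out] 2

[in] move dir→north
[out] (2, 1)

[in] sense dir→north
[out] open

[in] push x→north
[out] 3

[in] move dir→north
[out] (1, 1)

[in] sense dir→north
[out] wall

[in] sense dir→west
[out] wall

[in] sense dir→east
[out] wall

[in] pop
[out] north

[in] move dir→south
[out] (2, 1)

[in] sense dir→west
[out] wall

[in] sense dir→east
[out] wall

[in] pop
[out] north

[in] move dir→south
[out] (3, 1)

[in] sense dir→west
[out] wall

[in] sense dir→east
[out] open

[in] push x→east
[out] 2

[in] move dir→east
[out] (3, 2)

[in] sense dir→south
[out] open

[in] push x→south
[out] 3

[in] move dir→south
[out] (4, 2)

[in] sense dir→east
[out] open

[in] push x→east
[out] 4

[in] move dir→east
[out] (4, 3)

[in] sense dir→north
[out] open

[in] push x→north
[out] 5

[in] move dir→north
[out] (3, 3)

[in] sense dir→north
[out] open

[in] push x→north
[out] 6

[in] move dir→north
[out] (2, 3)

[in] sense dir→north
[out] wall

[in] sense dir→east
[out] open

[in] push x→east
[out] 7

[in] move dir→east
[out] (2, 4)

[in] sense dir→south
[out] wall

[in] sense dir→north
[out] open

[in] push x→north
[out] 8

[in] move dir→north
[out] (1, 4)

[in] sense dir→north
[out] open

[in] push x→north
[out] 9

[in] move dir→north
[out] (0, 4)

[in] sense dir→west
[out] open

[in] push x→west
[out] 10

[in] move dir→west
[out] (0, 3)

[in] sense dir→west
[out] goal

[in] move dir→west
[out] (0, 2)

Answer: (0, 2)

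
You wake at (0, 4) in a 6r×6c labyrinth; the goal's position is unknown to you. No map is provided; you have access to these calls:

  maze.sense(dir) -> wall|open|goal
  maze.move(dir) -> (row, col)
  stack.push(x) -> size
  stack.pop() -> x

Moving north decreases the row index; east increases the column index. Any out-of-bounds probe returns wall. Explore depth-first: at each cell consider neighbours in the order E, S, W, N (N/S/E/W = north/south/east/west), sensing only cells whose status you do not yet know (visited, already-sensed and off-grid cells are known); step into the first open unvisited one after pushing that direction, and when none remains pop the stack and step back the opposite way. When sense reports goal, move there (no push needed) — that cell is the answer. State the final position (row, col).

Now I run maze.sense(dir→east), and see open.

Then stack.push(x→east), → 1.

I call maze.move(dir→east), giving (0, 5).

Calling maze.sense(dir→south), which returns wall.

I use stack.pop, — result: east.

I try maze.move(dir→west), : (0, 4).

Next I call maze.sense(dir→south), and observe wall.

I use maze.sense(dir→west), and see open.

Next I call stack.push(x→west), and get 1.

I invoke maze.move(dir→west), and see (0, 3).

Then maze.sense(dir→south), — result: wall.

Using maze.sense(dir→west), — result: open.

Using stack.push(x→west), and see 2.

I invoke maze.move(dir→west), which returns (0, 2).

I run maze.sense(dir→south), and get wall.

Next I call maze.sense(dir→west), which returns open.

I invoke stack.push(x→west), and get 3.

I run maze.move(dir→west), yielding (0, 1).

I try maze.sense(dir→south), which returns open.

Next I call stack.push(x→south), and observe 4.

Calling maze.move(dir→south), — result: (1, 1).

I call maze.sense(dir→south), : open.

I invoke stack.push(x→south), giving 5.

I run maze.move(dir→south), yielding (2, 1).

I call maze.sense(dir→east), which returns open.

Using stack.push(x→east), giving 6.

I try maze.move(dir→east), — result: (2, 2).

I try maze.sense(dir→east), and see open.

I call stack.push(x→east), yielding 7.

I run maze.move(dir→east), → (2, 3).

I try maze.sense(dir→east), and observe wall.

Next I call maze.sense(dir→south), — result: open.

Next I call stack.push(x→south), yielding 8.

Then maze.move(dir→south), and get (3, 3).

Calling maze.sense(dir→east), which returns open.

Next I call stack.push(x→east), — result: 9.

I call maze.move(dir→east), which returns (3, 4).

Now I run maze.sense(dir→east), which returns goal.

I try maze.move(dir→east), giving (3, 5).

Answer: (3, 5)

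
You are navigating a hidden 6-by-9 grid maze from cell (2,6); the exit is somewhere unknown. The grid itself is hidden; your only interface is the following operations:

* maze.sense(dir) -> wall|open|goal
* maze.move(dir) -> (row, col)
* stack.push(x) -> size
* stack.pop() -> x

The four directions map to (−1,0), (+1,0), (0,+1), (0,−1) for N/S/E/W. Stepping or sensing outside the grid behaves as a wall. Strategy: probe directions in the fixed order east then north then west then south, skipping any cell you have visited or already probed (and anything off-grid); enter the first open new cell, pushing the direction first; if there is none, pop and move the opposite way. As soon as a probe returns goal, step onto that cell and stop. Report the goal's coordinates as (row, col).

[in] maze.sense dir='east'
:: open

[in] stack.push x='east'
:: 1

[in] maze.move dir='east'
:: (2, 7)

[in] maze.sense dir='east'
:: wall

[in] maze.sense dir='north'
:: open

[in] stack.push x='north'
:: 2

[in] maze.move dir='north'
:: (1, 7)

[in] maze.sense dir='east'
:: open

[in] stack.push x='east'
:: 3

[in] maze.move dir='east'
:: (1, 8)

[in] maze.sense dir='north'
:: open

[in] stack.push x='north'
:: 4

[in] maze.move dir='north'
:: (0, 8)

[in] maze.sense dir='west'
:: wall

[in] stack.pop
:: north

[in] maze.move dir='south'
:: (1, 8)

[in] stack.pop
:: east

[in] maze.move dir='west'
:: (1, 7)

[in] maze.sense dir='west'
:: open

[in] stack.push x='west'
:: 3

[in] maze.move dir='west'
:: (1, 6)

[in] maze.sense dir='north'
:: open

[in] stack.push x='north'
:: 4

[in] maze.move dir='north'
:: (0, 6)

[in] maze.sense dir='west'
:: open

[in] stack.push x='west'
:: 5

[in] maze.move dir='west'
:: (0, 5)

[in] maze.sense dir='west'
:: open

[in] stack.push x='west'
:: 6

[in] maze.move dir='west'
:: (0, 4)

[in] maze.sense dir='west'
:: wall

[in] maze.sense dir='south'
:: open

[in] stack.push x='south'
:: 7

[in] maze.move dir='south'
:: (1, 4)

[in] maze.sense dir='east'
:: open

[in] stack.push x='east'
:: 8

[in] maze.move dir='east'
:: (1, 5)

[in] maze.sense dir='south'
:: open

[in] stack.push x='south'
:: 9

[in] maze.move dir='south'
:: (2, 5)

[in] maze.sense dir='west'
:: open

[in] stack.push x='west'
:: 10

[in] maze.move dir='west'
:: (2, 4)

[in] maze.sense dir='west'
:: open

[in] stack.push x='west'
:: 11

[in] maze.move dir='west'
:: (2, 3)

[in] maze.sense dir='north'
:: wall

[in] maze.sense dir='west'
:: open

[in] stack.push x='west'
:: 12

[in] maze.move dir='west'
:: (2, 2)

[in] maze.sense dir='north'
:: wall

[in] maze.sense dir='west'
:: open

[in] stack.push x='west'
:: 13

[in] maze.move dir='west'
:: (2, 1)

[in] maze.sense dir='north'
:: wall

[in] maze.sense dir='west'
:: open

[in] stack.push x='west'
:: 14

[in] maze.move dir='west'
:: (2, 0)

[in] maze.sense dir='north'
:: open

[in] stack.push x='north'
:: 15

[in] maze.move dir='north'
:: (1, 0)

[in] maze.sense dir='north'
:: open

[in] stack.push x='north'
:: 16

[in] maze.move dir='north'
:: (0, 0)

[in] maze.sense dir='east'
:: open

[in] stack.push x='east'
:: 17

[in] maze.move dir='east'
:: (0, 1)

[in] maze.sense dir='east'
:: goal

[in] maze.move dir='east'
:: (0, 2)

Answer: (0, 2)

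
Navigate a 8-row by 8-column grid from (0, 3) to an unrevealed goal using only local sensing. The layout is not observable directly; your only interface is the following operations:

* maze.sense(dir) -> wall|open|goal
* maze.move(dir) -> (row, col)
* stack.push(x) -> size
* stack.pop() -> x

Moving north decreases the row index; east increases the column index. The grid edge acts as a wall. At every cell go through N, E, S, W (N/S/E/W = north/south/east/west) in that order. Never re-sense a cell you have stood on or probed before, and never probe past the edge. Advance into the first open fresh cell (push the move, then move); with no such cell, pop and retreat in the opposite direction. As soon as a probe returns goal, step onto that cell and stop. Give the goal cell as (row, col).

[in] maze.sense dir='east'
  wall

[in] maze.sense dir='south'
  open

[in] stack.push x='south'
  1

[in] maze.move dir='south'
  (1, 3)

[in] maze.sense dir='east'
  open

[in] stack.push x='east'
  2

[in] maze.move dir='east'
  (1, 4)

[in] maze.sense dir='east'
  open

[in] stack.push x='east'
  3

[in] maze.move dir='east'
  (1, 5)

[in] maze.sense dir='north'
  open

[in] stack.push x='north'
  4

[in] maze.move dir='north'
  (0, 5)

[in] maze.sense dir='east'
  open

[in] stack.push x='east'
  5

[in] maze.move dir='east'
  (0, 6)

[in] maze.sense dir='east'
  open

[in] stack.push x='east'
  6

[in] maze.move dir='east'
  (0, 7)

[in] maze.sense dir='south'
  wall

[in] stack.pop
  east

[in] maze.move dir='west'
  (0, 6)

[in] maze.sense dir='south'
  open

[in] stack.push x='south'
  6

[in] maze.move dir='south'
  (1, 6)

[in] maze.sense dir='south'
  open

[in] stack.push x='south'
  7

[in] maze.move dir='south'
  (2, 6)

[in] maze.sense dir='east'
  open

[in] stack.push x='east'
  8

[in] maze.move dir='east'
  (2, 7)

[in] maze.sense dir='south'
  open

[in] stack.push x='south'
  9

[in] maze.move dir='south'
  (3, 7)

[in] maze.sense dir='south'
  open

[in] stack.push x='south'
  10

[in] maze.move dir='south'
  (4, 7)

[in] maze.sense dir='south'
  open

[in] stack.push x='south'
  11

[in] maze.move dir='south'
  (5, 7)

[in] maze.sense dir='south'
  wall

[in] maze.sense dir='west'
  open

[in] stack.push x='west'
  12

[in] maze.move dir='west'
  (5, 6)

[in] maze.sense dir='north'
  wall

[in] maze.sense dir='south'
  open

[in] stack.push x='south'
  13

[in] maze.move dir='south'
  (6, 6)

[in] maze.sense dir='south'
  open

[in] stack.push x='south'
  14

[in] maze.move dir='south'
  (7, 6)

[in] maze.sense dir='east'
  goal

[in] maze.move dir='east'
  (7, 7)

Answer: (7, 7)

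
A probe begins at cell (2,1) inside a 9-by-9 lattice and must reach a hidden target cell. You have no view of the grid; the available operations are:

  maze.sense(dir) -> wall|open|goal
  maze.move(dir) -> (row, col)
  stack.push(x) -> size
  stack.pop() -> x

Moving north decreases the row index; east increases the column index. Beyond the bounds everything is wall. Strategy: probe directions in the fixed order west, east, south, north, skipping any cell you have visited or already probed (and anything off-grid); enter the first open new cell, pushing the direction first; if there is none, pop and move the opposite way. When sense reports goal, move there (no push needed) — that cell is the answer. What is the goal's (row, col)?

[in] maze.sense west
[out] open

[in] stack.push west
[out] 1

[in] maze.move west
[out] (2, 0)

[in] maze.sense south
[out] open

[in] stack.push south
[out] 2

[in] maze.move south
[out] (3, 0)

[in] maze.sense east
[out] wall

[in] maze.sense south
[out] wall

[in] stack.pop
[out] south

[in] maze.move north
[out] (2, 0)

[in] maze.sense north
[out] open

[in] stack.push north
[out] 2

[in] maze.move north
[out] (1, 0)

[in] maze.sense east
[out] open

[in] stack.push east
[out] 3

[in] maze.move east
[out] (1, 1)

[in] maze.sense east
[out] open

[in] stack.push east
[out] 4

[in] maze.move east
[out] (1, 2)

[in] maze.sense east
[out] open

[in] stack.push east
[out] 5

[in] maze.move east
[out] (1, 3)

[in] maze.sense east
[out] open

[in] stack.push east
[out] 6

[in] maze.move east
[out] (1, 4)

[in] maze.sense east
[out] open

[in] stack.push east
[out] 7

[in] maze.move east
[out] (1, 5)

[in] maze.sense east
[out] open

[in] stack.push east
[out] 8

[in] maze.move east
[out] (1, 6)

[in] maze.sense east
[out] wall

[in] maze.sense south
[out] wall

[in] maze.sense north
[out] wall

[in] stack.pop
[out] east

[in] maze.move west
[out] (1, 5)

[in] maze.sense south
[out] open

[in] stack.push south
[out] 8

[in] maze.move south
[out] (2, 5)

[in] maze.sense west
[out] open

[in] stack.push west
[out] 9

[in] maze.move west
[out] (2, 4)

[in] maze.sense west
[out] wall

[in] maze.sense south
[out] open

[in] stack.push south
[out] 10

[in] maze.move south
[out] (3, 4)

[in] maze.sense west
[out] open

[in] stack.push west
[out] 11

[in] maze.move west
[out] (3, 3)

[in] maze.sense west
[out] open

[in] stack.push west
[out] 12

[in] maze.move west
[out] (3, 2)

[in] maze.sense south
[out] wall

[in] maze.sense north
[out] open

[in] stack.push north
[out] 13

[in] maze.move north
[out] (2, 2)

[in] stack.pop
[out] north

[in] maze.move south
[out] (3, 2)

[in] stack.pop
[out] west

[in] maze.move east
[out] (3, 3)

[in] maze.sense south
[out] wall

[in] stack.pop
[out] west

[in] maze.move east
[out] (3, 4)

[in] maze.sense east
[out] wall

[in] maze.sense south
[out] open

[in] stack.push south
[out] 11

[in] maze.move south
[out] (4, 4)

[in] maze.sense east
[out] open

[in] stack.push east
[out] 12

[in] maze.move east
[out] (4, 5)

[in] maze.sense east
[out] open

[in] stack.push east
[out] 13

[in] maze.move east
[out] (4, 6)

[in] maze.sense east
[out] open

[in] stack.push east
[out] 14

[in] maze.move east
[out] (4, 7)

[in] maze.sense east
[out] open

[in] stack.push east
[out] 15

[in] maze.move east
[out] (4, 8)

[in] maze.sense south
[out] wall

[in] maze.sense north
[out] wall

[in] stack.pop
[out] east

[in] maze.move west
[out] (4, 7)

[in] maze.sense south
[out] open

[in] stack.push south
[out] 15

[in] maze.move south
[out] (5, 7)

[in] maze.sense west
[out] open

[in] stack.push west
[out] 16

[in] maze.move west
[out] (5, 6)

[in] maze.sense west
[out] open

[in] stack.push west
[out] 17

[in] maze.move west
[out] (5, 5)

[in] maze.sense west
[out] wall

[in] maze.sense south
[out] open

[in] stack.push south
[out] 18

[in] maze.move south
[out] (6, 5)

[in] maze.sense west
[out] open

[in] stack.push west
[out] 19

[in] maze.move west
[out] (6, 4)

[in] maze.sense west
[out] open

[in] stack.push west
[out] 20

[in] maze.move west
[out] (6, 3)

[in] maze.sense west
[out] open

[in] stack.push west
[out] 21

[in] maze.move west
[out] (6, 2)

[in] maze.sense west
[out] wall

[in] maze.sense south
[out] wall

[in] maze.sense north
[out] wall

[in] stack.pop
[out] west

[in] maze.move east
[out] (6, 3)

[in] maze.sense south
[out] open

[in] stack.push south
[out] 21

[in] maze.move south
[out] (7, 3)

[in] maze.sense east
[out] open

[in] stack.push east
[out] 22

[in] maze.move east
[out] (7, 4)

[in] maze.sense east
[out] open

[in] stack.push east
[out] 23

[in] maze.move east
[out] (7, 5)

[in] maze.sense east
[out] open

[in] stack.push east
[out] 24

[in] maze.move east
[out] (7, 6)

[in] maze.sense east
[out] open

[in] stack.push east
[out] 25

[in] maze.move east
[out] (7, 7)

[in] maze.sense east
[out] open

[in] stack.push east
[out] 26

[in] maze.move east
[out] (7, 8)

[in] maze.sense south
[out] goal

[in] maze.move south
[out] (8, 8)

Answer: (8, 8)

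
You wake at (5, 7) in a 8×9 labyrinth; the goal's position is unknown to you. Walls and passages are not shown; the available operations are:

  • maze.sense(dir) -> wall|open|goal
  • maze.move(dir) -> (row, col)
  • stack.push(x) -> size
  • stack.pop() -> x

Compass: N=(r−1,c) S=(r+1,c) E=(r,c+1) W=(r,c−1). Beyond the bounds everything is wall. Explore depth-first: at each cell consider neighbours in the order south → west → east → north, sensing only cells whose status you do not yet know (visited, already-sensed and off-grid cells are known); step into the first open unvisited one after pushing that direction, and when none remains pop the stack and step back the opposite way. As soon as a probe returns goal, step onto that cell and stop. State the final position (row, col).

! maze.sense(dir=south) -> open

! stack.push(x=south) -> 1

! maze.move(dir=south) -> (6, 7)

! maze.sense(dir=south) -> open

! stack.push(x=south) -> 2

! maze.move(dir=south) -> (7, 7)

! maze.sense(dir=west) -> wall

! maze.sense(dir=east) -> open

! stack.push(x=east) -> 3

! maze.move(dir=east) -> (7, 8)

! maze.sense(dir=north) -> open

! stack.push(x=north) -> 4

! maze.move(dir=north) -> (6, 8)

! maze.sense(dir=north) -> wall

! stack.pop() -> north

! maze.move(dir=south) -> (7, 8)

! stack.pop() -> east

! maze.move(dir=west) -> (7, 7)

! stack.pop() -> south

! maze.move(dir=north) -> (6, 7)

! maze.sense(dir=west) -> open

! stack.push(x=west) -> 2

! maze.move(dir=west) -> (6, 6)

! maze.sense(dir=west) -> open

! stack.push(x=west) -> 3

! maze.move(dir=west) -> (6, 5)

! maze.sense(dir=south) -> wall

! maze.sense(dir=west) -> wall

! maze.sense(dir=north) -> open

! stack.push(x=north) -> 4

! maze.move(dir=north) -> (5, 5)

! maze.sense(dir=west) -> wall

! maze.sense(dir=east) -> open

! stack.push(x=east) -> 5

! maze.move(dir=east) -> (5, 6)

! maze.sense(dir=north) -> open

! stack.push(x=north) -> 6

! maze.move(dir=north) -> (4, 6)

! maze.sense(dir=west) -> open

! stack.push(x=west) -> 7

! maze.move(dir=west) -> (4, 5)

! maze.sense(dir=west) -> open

! stack.push(x=west) -> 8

! maze.move(dir=west) -> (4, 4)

! maze.sense(dir=west) -> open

! stack.push(x=west) -> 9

! maze.move(dir=west) -> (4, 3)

! maze.sense(dir=south) -> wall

! maze.sense(dir=west) -> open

! stack.push(x=west) -> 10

! maze.move(dir=west) -> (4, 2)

! maze.sense(dir=south) -> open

! stack.push(x=south) -> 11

! maze.move(dir=south) -> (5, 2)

! maze.sense(dir=south) -> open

! stack.push(x=south) -> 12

! maze.move(dir=south) -> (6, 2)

! maze.sense(dir=south) -> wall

! maze.sense(dir=west) -> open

! stack.push(x=west) -> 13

! maze.move(dir=west) -> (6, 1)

! maze.sense(dir=south) -> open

! stack.push(x=south) -> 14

! maze.move(dir=south) -> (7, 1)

! maze.sense(dir=west) -> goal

! maze.move(dir=west) -> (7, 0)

Answer: (7, 0)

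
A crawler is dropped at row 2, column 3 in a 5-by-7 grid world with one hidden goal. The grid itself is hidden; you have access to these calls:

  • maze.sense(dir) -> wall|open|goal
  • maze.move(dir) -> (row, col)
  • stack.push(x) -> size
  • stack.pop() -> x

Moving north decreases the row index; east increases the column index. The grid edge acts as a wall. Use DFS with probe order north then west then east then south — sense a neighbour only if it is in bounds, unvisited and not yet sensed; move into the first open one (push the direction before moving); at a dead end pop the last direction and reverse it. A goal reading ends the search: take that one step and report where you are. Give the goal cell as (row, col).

Next I call maze.sense using dir=north, — result: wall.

Next I call maze.sense using dir=west, and see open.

Then stack.push using x=west, giving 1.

Using maze.move using dir=west, and observe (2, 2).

Next I call maze.sense using dir=north, → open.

I use stack.push using x=north, and get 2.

I call maze.move using dir=north, and observe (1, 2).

I run maze.sense using dir=north, : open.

Using stack.push using x=north, which returns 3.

I use maze.move using dir=north, and get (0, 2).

Now I run maze.sense using dir=west, and see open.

Calling stack.push using x=west, → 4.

Then maze.move using dir=west, giving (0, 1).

Now I run maze.sense using dir=west, → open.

Now I run stack.push using x=west, giving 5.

I invoke maze.move using dir=west, and see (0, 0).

Invoking maze.sense using dir=south, — result: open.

Invoking stack.push using x=south, which returns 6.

Then maze.move using dir=south, : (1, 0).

Now I run maze.sense using dir=east, giving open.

Now I run stack.push using x=east, and get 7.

I run maze.move using dir=east, giving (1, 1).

I invoke maze.sense using dir=south, which returns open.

I try stack.push using x=south, → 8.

Then maze.move using dir=south, yielding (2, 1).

Then maze.sense using dir=west, → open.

Then stack.push using x=west, yielding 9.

Using maze.move using dir=west, and see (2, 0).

Using maze.sense using dir=south, — result: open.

I invoke stack.push using x=south, — result: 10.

Now I run maze.move using dir=south, and get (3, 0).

I call maze.sense using dir=east, and get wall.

Calling maze.sense using dir=south, — result: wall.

Now I run stack.pop, yielding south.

I run maze.move using dir=north, and get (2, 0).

I run stack.pop, and see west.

Using maze.move using dir=east, giving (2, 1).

Using stack.pop, : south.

Calling maze.move using dir=north, → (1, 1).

Using stack.pop, and get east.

I try maze.move using dir=west, → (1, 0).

I run stack.pop(), and observe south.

I use maze.move using dir=north, : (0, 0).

Using stack.pop(), giving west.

I use maze.move using dir=east, yielding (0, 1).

Now I run stack.pop, yielding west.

I call maze.move using dir=east, : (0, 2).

Then maze.sense using dir=east, and get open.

I call stack.push using x=east, yielding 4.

Using maze.move using dir=east, and see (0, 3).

I try maze.sense using dir=east, : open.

Using stack.push using x=east, : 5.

Now I run maze.move using dir=east, and observe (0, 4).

Next I call maze.sense using dir=east, and observe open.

I invoke stack.push using x=east, — result: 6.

I try maze.move using dir=east, giving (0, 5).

Invoking maze.sense using dir=east, : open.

I use stack.push using x=east, and get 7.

I run maze.move using dir=east, which returns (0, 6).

Now I run maze.sense using dir=south, and see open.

I run stack.push using x=south, giving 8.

Now I run maze.move using dir=south, and get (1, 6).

Then maze.sense using dir=west, and observe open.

Then stack.push using x=west, and get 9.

I call maze.move using dir=west, — result: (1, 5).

Now I run maze.sense using dir=west, and get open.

I try stack.push using x=west, and see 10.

Invoking maze.move using dir=west, giving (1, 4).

I invoke maze.sense using dir=south, and observe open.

Using stack.push using x=south, yielding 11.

I run maze.move using dir=south, — result: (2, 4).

Then maze.sense using dir=east, and get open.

I run stack.push using x=east, — result: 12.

I try maze.move using dir=east, → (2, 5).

I use maze.sense using dir=east, : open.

I invoke stack.push using x=east, → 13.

Then maze.move using dir=east, and observe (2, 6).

I call maze.sense using dir=south, yielding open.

Then stack.push using x=south, giving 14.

Now I run maze.move using dir=south, and see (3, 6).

I call maze.sense using dir=west, and get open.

Invoking stack.push using x=west, → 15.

I use maze.move using dir=west, and get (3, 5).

I call maze.sense using dir=west, yielding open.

I try stack.push using x=west, and observe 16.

I try maze.move using dir=west, which returns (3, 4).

Using maze.sense using dir=west, → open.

I use stack.push using x=west, which returns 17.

Invoking maze.move using dir=west, and observe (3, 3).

I call maze.sense using dir=west, which returns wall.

I invoke maze.sense using dir=south, which returns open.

I run stack.push using x=south, : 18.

I try maze.move using dir=south, and see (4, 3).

I invoke maze.sense using dir=west, : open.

I use stack.push using x=west, which returns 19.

Now I run maze.move using dir=west, giving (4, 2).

I try maze.sense using dir=west, and get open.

Calling stack.push using x=west, yielding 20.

Using maze.move using dir=west, yielding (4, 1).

Now I run stack.pop, which returns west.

Now I run maze.move using dir=east, : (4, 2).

Next I call stack.pop, and get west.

I invoke maze.move using dir=east, → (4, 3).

Calling maze.sense using dir=east, and get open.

I run stack.push using x=east, and see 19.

Now I run maze.move using dir=east, — result: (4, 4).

I try maze.sense using dir=east, : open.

I call stack.push using x=east, yielding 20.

Now I run maze.move using dir=east, : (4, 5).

I use maze.sense using dir=east, and observe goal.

I invoke maze.move using dir=east, yielding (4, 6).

Answer: (4, 6)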